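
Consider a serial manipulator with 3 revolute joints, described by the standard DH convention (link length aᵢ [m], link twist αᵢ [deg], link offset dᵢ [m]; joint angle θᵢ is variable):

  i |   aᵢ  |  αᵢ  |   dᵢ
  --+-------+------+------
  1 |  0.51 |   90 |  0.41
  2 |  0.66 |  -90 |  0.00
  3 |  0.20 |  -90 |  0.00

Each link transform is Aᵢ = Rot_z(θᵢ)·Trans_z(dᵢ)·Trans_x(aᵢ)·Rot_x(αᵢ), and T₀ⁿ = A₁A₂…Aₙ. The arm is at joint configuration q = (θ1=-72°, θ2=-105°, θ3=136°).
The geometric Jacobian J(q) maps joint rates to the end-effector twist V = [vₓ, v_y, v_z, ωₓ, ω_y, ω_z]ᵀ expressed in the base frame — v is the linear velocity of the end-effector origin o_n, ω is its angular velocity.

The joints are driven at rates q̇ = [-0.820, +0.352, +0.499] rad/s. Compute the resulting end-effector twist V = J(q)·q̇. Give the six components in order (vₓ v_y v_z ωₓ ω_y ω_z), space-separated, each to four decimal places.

-0.2669 -0.4099 0.0199 -0.1858 -0.5672 -0.9492

o_n = [0.2485, -0.3151, -0.0885]
J₁: ẑ×o_n = [0.3151, 0.2485, -0.0000], ω = ẑ
J2: z=[-0.9511, -0.3090, 0.0000] o=[0.1576, -0.4850, 0.4100] → [0.1541, -0.4741, -0.1336, -0.9511, -0.3090, 0.0000]
J3: z=[0.2985, -0.9187, -0.2588] o=[0.1048, -0.3226, -0.2275] → [-0.1257, -0.0787, 0.1342, 0.2985, -0.9187, -0.2588]
V = J·q̇ = [-0.2669, -0.4099, 0.0199, -0.1858, -0.5672, -0.9492]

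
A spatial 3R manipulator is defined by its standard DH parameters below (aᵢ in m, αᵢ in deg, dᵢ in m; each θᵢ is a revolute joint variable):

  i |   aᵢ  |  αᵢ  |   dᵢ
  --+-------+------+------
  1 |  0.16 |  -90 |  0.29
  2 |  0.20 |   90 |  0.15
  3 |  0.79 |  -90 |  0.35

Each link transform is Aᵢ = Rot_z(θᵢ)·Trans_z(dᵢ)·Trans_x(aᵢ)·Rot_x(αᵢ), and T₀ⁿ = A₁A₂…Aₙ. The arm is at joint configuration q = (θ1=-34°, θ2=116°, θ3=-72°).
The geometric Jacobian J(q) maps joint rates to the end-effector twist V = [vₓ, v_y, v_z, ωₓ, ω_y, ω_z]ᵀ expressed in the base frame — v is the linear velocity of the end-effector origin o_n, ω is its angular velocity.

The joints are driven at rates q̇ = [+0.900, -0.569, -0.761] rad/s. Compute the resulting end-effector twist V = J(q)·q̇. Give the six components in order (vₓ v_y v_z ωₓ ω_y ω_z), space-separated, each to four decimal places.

0.9541 -0.5638 0.5821 -0.8852 -0.0892 1.2336

o_n = [-0.1042, -0.6550, -0.2626]
J₁: ẑ×o_n = [0.6550, -0.1042, 0.0000], ω = ẑ
J2: z=[0.5592, 0.8290, 0.0000] o=[0.1326, -0.0895, 0.2900] → [-0.4581, 0.3090, -0.1199, 0.5592, 0.8290, 0.0000]
J3: z=[0.7451, -0.5026, -0.4384] o=[0.1438, 0.0839, 0.1102] → [-0.1365, 0.3866, -0.6753, 0.7451, -0.5026, -0.4384]
V = J·q̇ = [0.9541, -0.5638, 0.5821, -0.8852, -0.0892, 1.2336]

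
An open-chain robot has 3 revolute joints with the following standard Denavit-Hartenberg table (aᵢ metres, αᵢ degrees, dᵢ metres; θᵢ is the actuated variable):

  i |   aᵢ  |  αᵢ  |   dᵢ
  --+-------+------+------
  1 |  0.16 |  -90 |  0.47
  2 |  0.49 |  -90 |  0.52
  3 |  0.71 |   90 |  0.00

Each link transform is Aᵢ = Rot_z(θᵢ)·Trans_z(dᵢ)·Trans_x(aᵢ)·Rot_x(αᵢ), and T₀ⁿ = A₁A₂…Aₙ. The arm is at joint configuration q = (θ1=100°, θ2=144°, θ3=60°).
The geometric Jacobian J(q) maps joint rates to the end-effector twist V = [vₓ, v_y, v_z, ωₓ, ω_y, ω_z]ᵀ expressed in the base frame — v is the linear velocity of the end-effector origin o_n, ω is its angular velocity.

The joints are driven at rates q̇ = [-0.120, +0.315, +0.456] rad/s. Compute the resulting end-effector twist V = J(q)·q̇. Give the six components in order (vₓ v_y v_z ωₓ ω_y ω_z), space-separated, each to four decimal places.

0.0873 0.0753 0.3801 -0.2637 -0.3187 0.2489

o_n = [0.1844, -0.4992, -0.0267]
J₁: ẑ×o_n = [0.4992, 0.1844, -0.0000], ω = ẑ
J2: z=[-0.9848, -0.1736, 0.0000] o=[-0.0278, 0.1576, 0.4700] → [0.0862, -0.4891, 0.6836, -0.9848, -0.1736, 0.0000]
J3: z=[0.1021, -0.5789, 0.8090] o=[-0.4710, -0.3231, 0.1820] → [0.2632, 0.5515, 0.3614, 0.1021, -0.5789, 0.8090]
V = J·q̇ = [0.0873, 0.0753, 0.3801, -0.2637, -0.3187, 0.2489]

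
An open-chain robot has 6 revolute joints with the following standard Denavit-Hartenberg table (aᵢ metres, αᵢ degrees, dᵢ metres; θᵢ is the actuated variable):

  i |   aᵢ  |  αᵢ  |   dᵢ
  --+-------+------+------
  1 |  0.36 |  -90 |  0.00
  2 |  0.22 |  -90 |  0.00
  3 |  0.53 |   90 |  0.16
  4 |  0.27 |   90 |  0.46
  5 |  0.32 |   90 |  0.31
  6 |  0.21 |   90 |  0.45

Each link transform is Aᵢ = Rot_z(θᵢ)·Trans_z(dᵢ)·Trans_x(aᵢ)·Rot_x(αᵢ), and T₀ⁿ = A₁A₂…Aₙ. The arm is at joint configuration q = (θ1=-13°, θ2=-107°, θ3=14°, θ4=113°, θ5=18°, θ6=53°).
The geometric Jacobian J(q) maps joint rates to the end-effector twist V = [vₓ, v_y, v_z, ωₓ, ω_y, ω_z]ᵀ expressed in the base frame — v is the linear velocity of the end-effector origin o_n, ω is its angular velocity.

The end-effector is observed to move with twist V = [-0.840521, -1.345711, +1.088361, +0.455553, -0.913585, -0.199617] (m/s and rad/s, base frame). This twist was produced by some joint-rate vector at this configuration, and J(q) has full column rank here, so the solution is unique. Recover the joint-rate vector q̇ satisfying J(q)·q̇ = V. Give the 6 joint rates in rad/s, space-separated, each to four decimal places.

-0.9930 -0.3490 0.8140 -0.9690 0.6210 -0.7160

o_n = [1.1384, -0.2535, 1.1730]
J₁: ẑ×o_n = [0.2535, 1.1384, -0.0000], ω = ẑ
J2: z=[0.2250, 0.9744, 0.0000] o=[0.3508, -0.0810, 0.0000] → [1.1429, -0.2639, -0.8063, 0.2250, 0.9744, 0.0000]
J3: z=[0.9318, -0.2151, 0.2924] o=[0.2881, -0.0665, 0.2104] → [-0.1524, -0.6483, 0.0087, 0.9318, -0.2151, 0.2924]
J4: z=[0.1494, 0.9613, 0.2314] o=[0.2618, -0.1920, 0.7490] → [0.4219, 0.1395, -0.8519, 0.1494, 0.9613, 0.2314]
J5: z=[0.0595, -0.2423, 0.9684] o=[0.5970, 0.2148, 0.8301] → [0.3704, 0.5039, 0.1033, 0.0595, -0.2423, 0.9684]
J6: z=[0.1630, -0.9547, -0.2489] o=[0.9306, 0.1950, 1.1248] → [-0.1576, -0.0596, 0.1253, 0.1630, -0.9547, -0.2489]
q̇ = J⁺·V = [-0.9930, -0.3490, 0.8140, -0.9690, 0.6210, -0.7160]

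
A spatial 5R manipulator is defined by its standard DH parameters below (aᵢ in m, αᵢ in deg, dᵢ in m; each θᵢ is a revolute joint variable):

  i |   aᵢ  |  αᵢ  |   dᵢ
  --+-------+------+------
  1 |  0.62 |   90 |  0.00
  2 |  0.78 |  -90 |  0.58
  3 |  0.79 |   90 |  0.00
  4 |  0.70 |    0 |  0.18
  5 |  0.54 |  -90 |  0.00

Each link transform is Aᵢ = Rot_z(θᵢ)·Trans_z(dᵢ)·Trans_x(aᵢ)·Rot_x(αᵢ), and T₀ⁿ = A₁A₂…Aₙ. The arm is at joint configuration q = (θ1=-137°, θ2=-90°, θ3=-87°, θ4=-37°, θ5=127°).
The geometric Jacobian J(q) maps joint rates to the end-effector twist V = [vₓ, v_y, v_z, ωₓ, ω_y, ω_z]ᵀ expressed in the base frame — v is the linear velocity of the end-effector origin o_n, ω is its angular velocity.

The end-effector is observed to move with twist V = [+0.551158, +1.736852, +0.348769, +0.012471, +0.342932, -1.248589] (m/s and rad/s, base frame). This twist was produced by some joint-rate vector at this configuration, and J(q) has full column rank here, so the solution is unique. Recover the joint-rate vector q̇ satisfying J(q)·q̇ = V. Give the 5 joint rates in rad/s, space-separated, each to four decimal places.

-0.9490 0.2580 -0.2430 0.1380 -0.4380

o_n = [-1.8610, 0.9125, -0.6709]
J₁: ẑ×o_n = [-0.9125, -1.8610, 0.0000], ω = ẑ
J2: z=[-0.6820, 0.7314, 0.0000] o=[-0.4534, -0.4228, 0.0000] → [-0.4906, -0.4575, 0.1187, -0.6820, 0.7314, 0.0000]
J3: z=[-0.7314, -0.6820, 0.0000] o=[-0.8490, 0.0013, -0.7800] → [-0.0744, 0.0798, -1.3566, -0.7314, -0.6820, 0.0000]
J4: z=[-0.0357, 0.0383, 0.9986] o=[-1.3870, 0.5783, -0.8213] → [-0.3280, -0.4680, 0.0062, -0.0357, 0.0383, 0.9986]
J5: z=[-0.0357, 0.0383, 0.9986] o=[-1.4661, 1.2808, -0.6709] → [0.3678, -0.3944, 0.0283, -0.0357, 0.0383, 0.9986]
q̇ = J⁺·V = [-0.9490, 0.2580, -0.2430, 0.1380, -0.4380]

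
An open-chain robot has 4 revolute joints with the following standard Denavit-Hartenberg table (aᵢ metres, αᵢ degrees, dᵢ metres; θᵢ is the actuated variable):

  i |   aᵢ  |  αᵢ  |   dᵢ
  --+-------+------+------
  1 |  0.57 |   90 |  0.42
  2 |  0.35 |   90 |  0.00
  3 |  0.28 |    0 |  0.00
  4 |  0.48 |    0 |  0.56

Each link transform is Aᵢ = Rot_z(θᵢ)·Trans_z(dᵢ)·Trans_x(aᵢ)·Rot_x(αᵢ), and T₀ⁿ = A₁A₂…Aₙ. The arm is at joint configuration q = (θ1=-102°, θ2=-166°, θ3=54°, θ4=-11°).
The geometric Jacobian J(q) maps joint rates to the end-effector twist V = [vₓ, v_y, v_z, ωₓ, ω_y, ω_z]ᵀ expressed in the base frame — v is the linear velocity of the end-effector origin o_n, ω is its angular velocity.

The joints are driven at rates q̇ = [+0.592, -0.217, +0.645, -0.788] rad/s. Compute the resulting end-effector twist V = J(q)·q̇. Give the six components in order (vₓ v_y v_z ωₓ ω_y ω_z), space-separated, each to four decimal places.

-0.3928 -0.4243 0.2357 0.2051 -0.0790 0.4532

o_n = [-0.4575, 0.5117, 0.7540]
J₁: ẑ×o_n = [-0.5117, -0.4575, 0.0000], ω = ẑ
J2: z=[-0.9781, 0.2079, 0.0000] o=[-0.1185, -0.5575, 0.4200] → [0.0694, 0.3267, -0.9754, -0.9781, 0.2079, 0.0000]
J3: z=[0.0503, 0.2366, 0.9703] o=[-0.0479, -0.2254, 0.3353] → [-0.6161, -0.4185, 0.1340, 0.0503, 0.2366, 0.9703]
J4: z=[0.0503, 0.2366, 0.9703] o=[-0.2363, -0.0221, 0.2955] → [-0.4094, -0.2377, 0.0792, 0.0503, 0.2366, 0.9703]
V = J·q̇ = [-0.3928, -0.4243, 0.2357, 0.2051, -0.0790, 0.4532]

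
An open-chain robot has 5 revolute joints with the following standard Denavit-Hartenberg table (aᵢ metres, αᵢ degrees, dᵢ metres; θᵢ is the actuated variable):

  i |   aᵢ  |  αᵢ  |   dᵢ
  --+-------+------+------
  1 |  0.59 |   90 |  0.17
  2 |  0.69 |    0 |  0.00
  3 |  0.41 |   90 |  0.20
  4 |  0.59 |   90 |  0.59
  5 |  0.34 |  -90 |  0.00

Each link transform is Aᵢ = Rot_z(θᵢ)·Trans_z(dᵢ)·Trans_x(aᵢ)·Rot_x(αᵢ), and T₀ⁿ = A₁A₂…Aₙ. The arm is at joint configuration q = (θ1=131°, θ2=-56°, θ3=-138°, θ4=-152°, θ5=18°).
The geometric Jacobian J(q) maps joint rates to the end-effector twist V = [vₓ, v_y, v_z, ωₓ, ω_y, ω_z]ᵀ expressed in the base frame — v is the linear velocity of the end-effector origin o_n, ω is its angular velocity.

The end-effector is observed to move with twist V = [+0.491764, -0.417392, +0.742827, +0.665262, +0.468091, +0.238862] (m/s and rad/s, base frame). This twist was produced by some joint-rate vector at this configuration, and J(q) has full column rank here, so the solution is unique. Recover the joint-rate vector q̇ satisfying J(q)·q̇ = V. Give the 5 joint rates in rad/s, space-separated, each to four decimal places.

-0.3920 0.4110 0.8370 0.5920 -0.4970

o_n = [-1.1756, 1.0036, 0.1765]
J₁: ẑ×o_n = [-1.0036, -1.1756, 0.0000], ω = ẑ
J2: z=[0.7547, 0.6561, 0.0000] o=[-0.3871, 0.4453, 0.1700] → [0.0042, -0.0049, 0.9387, 0.7547, 0.6561, 0.0000]
J3: z=[0.7547, 0.6561, 0.0000] o=[-0.6402, 0.7365, -0.4020] → [0.3795, -0.4366, 0.5528, 0.7547, 0.6561, 0.0000]
J4: z=[-0.1587, 0.1826, 0.9703] o=[-0.2283, 0.5675, -0.3028] → [-0.3357, -0.8431, 0.1037, -0.1587, 0.1826, 0.9703]
J5: z=[0.3675, 0.9231, -0.1136] o=[-0.8626, 0.8749, 0.1436] → [0.0450, 0.0235, 0.3362, 0.3675, 0.9231, -0.1136]
q̇ = J⁺·V = [-0.3920, 0.4110, 0.8370, 0.5920, -0.4970]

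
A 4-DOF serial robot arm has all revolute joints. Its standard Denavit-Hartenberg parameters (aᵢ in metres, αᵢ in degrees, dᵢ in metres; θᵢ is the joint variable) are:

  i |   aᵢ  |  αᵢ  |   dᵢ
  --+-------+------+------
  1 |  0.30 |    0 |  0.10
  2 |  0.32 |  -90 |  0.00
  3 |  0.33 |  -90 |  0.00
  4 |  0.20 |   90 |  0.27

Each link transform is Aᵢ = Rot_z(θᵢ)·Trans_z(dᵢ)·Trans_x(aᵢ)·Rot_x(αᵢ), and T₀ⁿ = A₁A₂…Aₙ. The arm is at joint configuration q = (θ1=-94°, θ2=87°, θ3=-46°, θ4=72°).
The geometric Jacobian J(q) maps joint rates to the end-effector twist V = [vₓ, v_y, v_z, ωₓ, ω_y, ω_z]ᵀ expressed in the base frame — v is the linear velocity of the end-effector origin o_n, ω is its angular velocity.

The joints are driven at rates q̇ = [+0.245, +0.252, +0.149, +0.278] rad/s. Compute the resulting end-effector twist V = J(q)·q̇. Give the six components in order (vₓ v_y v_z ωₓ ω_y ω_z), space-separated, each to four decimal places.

o_n = [0.7364, -0.5839, 0.1943]
J₁: ẑ×o_n = [0.5839, 0.7364, -0.0000], ω = ẑ
J2: z=[0.0000, 0.0000, 1.0000] o=[-0.0209, -0.2993, 0.1000] → [0.2846, 0.7573, -0.0000, 0.0000, 0.0000, 1.0000]
J3: z=[0.1219, 0.9925, 0.0000] o=[0.2967, -0.3383, 0.1000] → [0.0936, -0.0115, -0.4664, 0.1219, 0.9925, 0.0000]
J4: z=[0.7140, -0.0877, -0.6947] o=[0.5242, -0.3662, 0.3374] → [-0.1387, -0.0452, -0.1368, 0.7140, -0.0877, -0.6947]
V = J·q̇ = [0.1902, 0.3570, -0.1075, 0.2166, 0.1235, 0.3039]

0.1902 0.3570 -0.1075 0.2166 0.1235 0.3039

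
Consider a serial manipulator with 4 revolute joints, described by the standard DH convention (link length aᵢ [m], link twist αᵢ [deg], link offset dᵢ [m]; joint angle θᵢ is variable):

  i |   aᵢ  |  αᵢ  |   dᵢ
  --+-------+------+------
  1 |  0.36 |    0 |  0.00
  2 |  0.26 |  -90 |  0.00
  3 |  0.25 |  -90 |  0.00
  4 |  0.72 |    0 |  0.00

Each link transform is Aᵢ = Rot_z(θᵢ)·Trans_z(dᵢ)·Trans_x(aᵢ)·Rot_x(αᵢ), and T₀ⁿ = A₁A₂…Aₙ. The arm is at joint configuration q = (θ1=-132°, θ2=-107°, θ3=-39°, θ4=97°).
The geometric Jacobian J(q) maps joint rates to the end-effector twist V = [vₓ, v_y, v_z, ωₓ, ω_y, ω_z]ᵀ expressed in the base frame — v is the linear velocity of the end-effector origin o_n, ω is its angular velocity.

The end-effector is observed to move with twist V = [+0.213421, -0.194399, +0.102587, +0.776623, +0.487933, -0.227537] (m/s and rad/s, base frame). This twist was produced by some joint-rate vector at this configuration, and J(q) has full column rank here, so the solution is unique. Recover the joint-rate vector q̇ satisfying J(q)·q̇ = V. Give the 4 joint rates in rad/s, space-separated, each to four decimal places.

o_n = [0.1728, 0.4315, 0.1021]
J₁: ẑ×o_n = [-0.4315, 0.1728, 0.0000], ω = ẑ
J2: z=[0.0000, 0.0000, 1.0000] o=[-0.2409, -0.2675, 0.0000] → [-0.6990, 0.4137, 0.0000, 0.0000, 0.0000, 1.0000]
J3: z=[-0.8572, -0.5150, 0.0000] o=[-0.3748, -0.0447, 0.0000] → [-0.0526, 0.0875, -0.1261, -0.8572, -0.5150, 0.0000]
J4: z=[-0.3241, 0.5394, -0.7771] o=[-0.4749, 0.1219, 0.1573] → [0.2108, -0.5212, -0.4497, -0.3241, 0.5394, -0.7771]
q̇ = J⁺·V = [0.0590, -0.2640, -0.9170, 0.0290]

0.0590 -0.2640 -0.9170 0.0290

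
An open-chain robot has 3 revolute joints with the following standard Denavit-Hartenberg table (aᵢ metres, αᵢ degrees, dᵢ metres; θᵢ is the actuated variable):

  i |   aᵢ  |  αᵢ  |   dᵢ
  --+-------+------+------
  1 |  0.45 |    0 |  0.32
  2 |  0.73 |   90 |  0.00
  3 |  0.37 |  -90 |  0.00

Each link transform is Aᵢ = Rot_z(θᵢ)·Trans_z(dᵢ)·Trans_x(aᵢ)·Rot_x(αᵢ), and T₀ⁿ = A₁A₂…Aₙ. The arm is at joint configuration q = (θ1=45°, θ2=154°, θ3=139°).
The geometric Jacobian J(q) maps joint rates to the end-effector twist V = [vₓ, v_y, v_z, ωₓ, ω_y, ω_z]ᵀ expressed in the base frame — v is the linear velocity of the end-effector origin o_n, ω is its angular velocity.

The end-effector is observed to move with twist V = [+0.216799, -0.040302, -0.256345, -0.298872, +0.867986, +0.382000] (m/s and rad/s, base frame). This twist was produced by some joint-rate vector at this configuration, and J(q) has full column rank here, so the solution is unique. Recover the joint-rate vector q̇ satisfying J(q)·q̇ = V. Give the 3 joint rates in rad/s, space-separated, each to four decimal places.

0.1570 0.2250 0.9180

o_n = [-0.1080, 0.1714, 0.5627]
J₁: ẑ×o_n = [-0.1714, -0.1080, 0.0000], ω = ẑ
J2: z=[0.0000, 0.0000, 1.0000] o=[0.3182, 0.3182, 0.3200] → [0.1468, -0.4262, 0.0000, 0.0000, 0.0000, 1.0000]
J3: z=[-0.3256, 0.9455, 0.0000] o=[-0.3720, 0.0805, 0.3200] → [0.2295, 0.0790, -0.2792, -0.3256, 0.9455, 0.0000]
q̇ = J⁺·V = [0.1570, 0.2250, 0.9180]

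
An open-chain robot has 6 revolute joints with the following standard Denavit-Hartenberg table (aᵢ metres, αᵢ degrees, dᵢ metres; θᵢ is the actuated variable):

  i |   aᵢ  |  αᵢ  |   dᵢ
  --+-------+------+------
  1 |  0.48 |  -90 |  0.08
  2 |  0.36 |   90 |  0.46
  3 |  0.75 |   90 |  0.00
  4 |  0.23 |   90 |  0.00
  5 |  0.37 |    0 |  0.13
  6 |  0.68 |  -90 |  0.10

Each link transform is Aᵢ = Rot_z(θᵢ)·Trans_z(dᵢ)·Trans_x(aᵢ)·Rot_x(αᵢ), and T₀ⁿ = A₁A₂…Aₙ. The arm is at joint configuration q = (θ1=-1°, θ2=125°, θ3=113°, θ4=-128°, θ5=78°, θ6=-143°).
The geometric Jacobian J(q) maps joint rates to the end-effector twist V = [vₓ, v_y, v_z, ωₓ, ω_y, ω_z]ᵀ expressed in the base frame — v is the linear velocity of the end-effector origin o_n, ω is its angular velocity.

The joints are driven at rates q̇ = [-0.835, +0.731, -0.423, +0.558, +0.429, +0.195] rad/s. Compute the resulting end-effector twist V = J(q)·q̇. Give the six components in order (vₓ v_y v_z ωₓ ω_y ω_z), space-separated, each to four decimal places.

o_n = [0.1952, 0.5440, 0.2292]
J₁: ẑ×o_n = [-0.5440, 0.1952, 0.0000], ω = ẑ
J2: z=[0.0175, 0.9998, 0.0000] o=[0.4799, -0.0084, 0.0800] → [0.1492, -0.0026, 0.2944, 0.0175, 0.9998, 0.0000]
J3: z=[0.8190, -0.0143, -0.5736] o=[0.2815, 0.4552, -0.2149] → [0.0446, -0.3142, 0.0715, 0.8190, -0.0143, -0.5736]
J4: z=[-0.5211, 0.3999, -0.7540] o=[0.4616, 1.1425, 0.0252] → [-0.3697, 0.3072, 0.4184, -0.5211, 0.3999, -0.7540]
J5: z=[0.3150, -0.7310, -0.6053] o=[0.2792, 1.0153, 0.0838] → [-0.3916, 0.0050, -0.2099, 0.3150, -0.7310, -0.6053]
J6: z=[0.3150, -0.7310, -0.6053] o=[0.0705, 1.0225, -0.2482] → [-0.6386, -0.2259, -0.0596, 0.3150, -0.7310, -0.6053]
V = J·q̇ = [0.0457, 0.0976, 0.3167, -0.4279, 0.5039, -1.3909]

0.0457 0.0976 0.3167 -0.4279 0.5039 -1.3909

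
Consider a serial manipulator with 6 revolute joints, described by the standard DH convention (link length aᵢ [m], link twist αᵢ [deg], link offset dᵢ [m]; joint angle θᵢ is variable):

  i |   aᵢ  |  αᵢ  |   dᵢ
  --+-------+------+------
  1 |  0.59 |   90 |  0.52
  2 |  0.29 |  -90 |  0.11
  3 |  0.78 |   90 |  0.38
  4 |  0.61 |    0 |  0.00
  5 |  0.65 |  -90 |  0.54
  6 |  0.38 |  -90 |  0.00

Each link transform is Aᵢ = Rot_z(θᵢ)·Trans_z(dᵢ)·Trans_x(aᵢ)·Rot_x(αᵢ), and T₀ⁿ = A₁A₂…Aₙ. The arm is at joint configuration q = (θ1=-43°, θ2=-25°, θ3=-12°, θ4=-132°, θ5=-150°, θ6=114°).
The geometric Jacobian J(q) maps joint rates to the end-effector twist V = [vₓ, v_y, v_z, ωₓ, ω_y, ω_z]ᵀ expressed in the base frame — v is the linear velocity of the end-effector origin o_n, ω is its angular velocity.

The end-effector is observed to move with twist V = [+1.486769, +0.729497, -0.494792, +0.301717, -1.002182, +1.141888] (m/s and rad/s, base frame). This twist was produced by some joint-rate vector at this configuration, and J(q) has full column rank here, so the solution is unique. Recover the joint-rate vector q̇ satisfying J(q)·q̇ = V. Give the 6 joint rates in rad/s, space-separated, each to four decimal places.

o_n = [0.7611, -1.2531, 0.5909]
J₁: ẑ×o_n = [1.2531, 0.7611, -0.0000], ω = ẑ
J2: z=[-0.6820, -0.7314, 0.0000] o=[0.4315, -0.4024, 0.5200] → [-0.0518, 0.0483, 0.8213, -0.6820, -0.7314, 0.0000]
J3: z=[0.3091, -0.2882, 0.9063] o=[0.5487, -0.6621, 0.3974] → [0.4799, 0.1327, -0.1214, 0.3091, -0.2882, 0.9063]
J4: z=[-0.8049, -0.5869, 0.0879] o=[1.0613, -1.3618, 0.4194] → [-0.1102, 0.1116, -0.2636, -0.8049, -0.5869, 0.0879]
J5: z=[-0.8049, -0.5869, 0.0879] o=[0.7144, -0.9223, 0.1773] → [-0.2136, 0.3370, 0.2937, -0.8049, -0.5869, 0.0879]
J6: z=[-0.4312, 0.6802, 0.5928] o=[0.5447, -1.5247, 0.7451] → [-0.2659, 0.0618, -0.2643, -0.4312, 0.6802, 0.5928]
q̇ = J⁺·V = [0.7100, -0.5600, 0.9540, 0.7570, 0.1740, -0.8680]

0.7100 -0.5600 0.9540 0.7570 0.1740 -0.8680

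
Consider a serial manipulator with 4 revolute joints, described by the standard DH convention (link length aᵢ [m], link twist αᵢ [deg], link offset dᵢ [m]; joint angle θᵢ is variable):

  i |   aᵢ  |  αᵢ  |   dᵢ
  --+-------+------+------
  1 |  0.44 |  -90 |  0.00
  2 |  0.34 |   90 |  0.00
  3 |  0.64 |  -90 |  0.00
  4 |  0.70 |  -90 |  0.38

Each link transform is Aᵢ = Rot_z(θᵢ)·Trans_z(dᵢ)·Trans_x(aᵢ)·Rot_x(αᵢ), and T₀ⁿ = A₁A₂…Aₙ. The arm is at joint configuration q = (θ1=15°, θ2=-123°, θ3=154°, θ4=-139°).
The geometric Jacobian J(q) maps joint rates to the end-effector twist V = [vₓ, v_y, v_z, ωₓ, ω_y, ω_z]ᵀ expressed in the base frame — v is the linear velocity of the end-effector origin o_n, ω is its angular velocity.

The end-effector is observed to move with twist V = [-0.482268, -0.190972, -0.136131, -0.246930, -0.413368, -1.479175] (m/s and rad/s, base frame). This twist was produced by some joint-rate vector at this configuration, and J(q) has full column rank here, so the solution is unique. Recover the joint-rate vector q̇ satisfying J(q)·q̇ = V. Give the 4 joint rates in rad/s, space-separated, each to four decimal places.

o_n = [0.0903, -0.2787, -0.1889]
J₁: ẑ×o_n = [0.2787, 0.0903, -0.0000], ω = ẑ
J2: z=[-0.2588, 0.9659, 0.0000] o=[0.4250, 0.1139, 0.0000] → [-0.1824, -0.0489, 0.4249, -0.2588, 0.9659, 0.0000]
J3: z=[-0.8101, -0.2171, -0.5446] o=[0.2461, 0.0660, 0.2851] → [-0.0848, -0.2991, 0.2454, -0.8101, -0.2171, -0.5446]
J4: z=[0.4632, -0.8064, -0.3676] o=[0.4761, 0.4180, -0.1973] → [-0.2629, 0.1380, -0.6339, 0.4632, -0.8064, -0.3676]
q̇ = J⁺·V = [-0.9830, 0.1320, 0.5600, 0.5200]

-0.9830 0.1320 0.5600 0.5200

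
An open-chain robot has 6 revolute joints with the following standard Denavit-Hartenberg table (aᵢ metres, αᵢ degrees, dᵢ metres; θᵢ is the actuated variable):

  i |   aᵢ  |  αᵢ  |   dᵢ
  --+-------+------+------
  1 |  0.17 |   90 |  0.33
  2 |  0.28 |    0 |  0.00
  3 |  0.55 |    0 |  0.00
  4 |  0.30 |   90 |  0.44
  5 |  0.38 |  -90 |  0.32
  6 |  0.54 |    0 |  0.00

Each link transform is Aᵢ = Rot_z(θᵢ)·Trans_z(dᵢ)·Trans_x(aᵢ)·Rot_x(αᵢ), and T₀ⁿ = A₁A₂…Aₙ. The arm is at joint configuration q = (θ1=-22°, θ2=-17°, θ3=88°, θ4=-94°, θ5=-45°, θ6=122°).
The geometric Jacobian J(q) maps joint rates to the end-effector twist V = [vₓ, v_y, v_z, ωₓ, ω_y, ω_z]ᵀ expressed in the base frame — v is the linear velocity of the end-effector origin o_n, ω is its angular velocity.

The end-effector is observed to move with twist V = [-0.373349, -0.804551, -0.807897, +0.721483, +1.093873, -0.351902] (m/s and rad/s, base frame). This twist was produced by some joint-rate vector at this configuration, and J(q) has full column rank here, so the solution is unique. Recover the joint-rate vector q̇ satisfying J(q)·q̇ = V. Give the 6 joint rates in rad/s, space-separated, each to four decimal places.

o_n = [0.7946, -0.7240, 0.7520]
J₁: ẑ×o_n = [0.7240, 0.7946, -0.0000], ω = ẑ
J2: z=[-0.3746, -0.9272, 0.0000] o=[0.1576, -0.0637, 0.3300] → [-0.3913, 0.1581, 0.8380, -0.3746, -0.9272, 0.0000]
J3: z=[-0.3746, -0.9272, 0.0000] o=[0.4059, -0.1640, 0.2481] → [-0.4672, 0.1888, 0.5702, -0.3746, -0.9272, 0.0000]
J4: z=[-0.3746, -0.9272, 0.0000] o=[0.5719, -0.2311, 0.7682] → [0.0150, -0.0061, 0.3911, -0.3746, -0.9272, 0.0000]
J5: z=[-0.3623, 0.1464, -0.9205] o=[0.6631, -0.7425, 0.6510] → [0.0318, -0.0844, -0.0259, -0.3623, 0.1464, -0.9205]
J6: z=[0.3386, -0.8994, -0.2763] o=[0.8772, -0.5392, 0.2514] → [-0.5013, -0.1467, -0.1369, 0.3386, -0.8994, -0.2763]
q̇ = J⁺·V = [-0.9100, -0.6200, -0.1810, -0.5040, -0.6150, 0.0290]

-0.9100 -0.6200 -0.1810 -0.5040 -0.6150 0.0290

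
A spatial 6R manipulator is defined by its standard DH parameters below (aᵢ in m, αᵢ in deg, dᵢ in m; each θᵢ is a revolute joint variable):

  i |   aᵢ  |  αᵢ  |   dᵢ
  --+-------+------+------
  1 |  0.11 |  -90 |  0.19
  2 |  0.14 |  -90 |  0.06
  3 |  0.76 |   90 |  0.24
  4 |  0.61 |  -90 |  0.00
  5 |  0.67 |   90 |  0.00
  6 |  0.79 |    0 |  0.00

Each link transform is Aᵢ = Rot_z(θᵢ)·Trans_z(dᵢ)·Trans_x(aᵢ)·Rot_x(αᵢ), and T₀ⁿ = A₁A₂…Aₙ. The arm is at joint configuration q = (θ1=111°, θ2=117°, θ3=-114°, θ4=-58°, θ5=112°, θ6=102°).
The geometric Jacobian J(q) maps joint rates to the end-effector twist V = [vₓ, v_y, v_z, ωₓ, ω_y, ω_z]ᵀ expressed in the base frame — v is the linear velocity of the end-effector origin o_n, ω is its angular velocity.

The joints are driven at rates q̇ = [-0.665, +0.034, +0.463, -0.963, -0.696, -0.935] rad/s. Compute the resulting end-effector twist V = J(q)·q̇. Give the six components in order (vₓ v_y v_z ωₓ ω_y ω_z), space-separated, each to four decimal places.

-1.0989 0.9109 -1.6334 1.0561 -0.8659 -1.1676

o_n = [-1.5931, -0.7256, 0.4102]
J₁: ẑ×o_n = [0.7256, -1.5931, 0.0000], ω = ẑ
J2: z=[-0.9336, -0.3584, 0.0000] o=[-0.0394, 0.1027, 0.1900] → [-0.0789, 0.2056, 0.2165, -0.9336, -0.3584, 0.0000]
J3: z=[0.3193, -0.8318, 0.4540] o=[-0.0727, 0.0219, 0.0653] → [0.0524, -0.8004, -1.5034, 0.3193, -0.8318, 0.4540]
J4: z=[0.2311, 0.5330, 0.8140] o=[-0.6945, -0.2956, 0.4496] → [0.3290, -0.7223, 0.3795, 0.2311, 0.5330, 0.8140]
J5: z=[-0.6102, -0.5722, 0.5479] o=[-1.1568, 0.0846, 0.3319] → [0.3991, -0.1913, 0.2447, -0.6102, -0.5722, 0.5479]
J6: z=[-0.7892, 0.3783, -0.4838] o=[-1.1101, -0.4029, -0.1253] → [0.0464, 0.6563, 0.4373, -0.7892, 0.3783, -0.4838]
V = J·q̇ = [-1.0989, 0.9109, -1.6334, 1.0561, -0.8659, -1.1676]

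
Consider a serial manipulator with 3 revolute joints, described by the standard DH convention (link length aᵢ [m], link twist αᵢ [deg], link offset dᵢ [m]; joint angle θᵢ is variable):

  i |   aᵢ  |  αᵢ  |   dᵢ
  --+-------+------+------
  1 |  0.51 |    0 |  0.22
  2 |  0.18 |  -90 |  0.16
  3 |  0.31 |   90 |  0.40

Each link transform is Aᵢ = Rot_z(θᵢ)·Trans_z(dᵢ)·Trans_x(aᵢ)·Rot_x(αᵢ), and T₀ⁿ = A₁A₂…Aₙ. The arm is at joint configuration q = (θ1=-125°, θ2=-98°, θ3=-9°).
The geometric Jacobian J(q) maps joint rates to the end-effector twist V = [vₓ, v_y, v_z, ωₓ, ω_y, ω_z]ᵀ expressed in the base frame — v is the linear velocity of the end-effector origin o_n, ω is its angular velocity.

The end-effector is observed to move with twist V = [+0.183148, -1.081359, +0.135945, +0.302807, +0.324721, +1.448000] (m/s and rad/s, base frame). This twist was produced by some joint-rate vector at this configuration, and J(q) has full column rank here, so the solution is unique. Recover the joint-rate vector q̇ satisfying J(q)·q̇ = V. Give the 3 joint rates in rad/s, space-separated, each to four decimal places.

0.5360 0.9120 -0.4440

o_n = [-0.9209, -0.3787, 0.4285]
J₁: ẑ×o_n = [0.3787, -0.9209, 0.0000], ω = ẑ
J2: z=[0.0000, 0.0000, 1.0000] o=[-0.2925, -0.4178, 0.2200] → [-0.0390, -0.6284, 0.0000, 0.0000, 0.0000, 1.0000]
J3: z=[-0.6820, -0.7314, 0.0000] o=[-0.4242, -0.2950, 0.3800] → [-0.0355, 0.0331, -0.3062, -0.6820, -0.7314, 0.0000]
q̇ = J⁺·V = [0.5360, 0.9120, -0.4440]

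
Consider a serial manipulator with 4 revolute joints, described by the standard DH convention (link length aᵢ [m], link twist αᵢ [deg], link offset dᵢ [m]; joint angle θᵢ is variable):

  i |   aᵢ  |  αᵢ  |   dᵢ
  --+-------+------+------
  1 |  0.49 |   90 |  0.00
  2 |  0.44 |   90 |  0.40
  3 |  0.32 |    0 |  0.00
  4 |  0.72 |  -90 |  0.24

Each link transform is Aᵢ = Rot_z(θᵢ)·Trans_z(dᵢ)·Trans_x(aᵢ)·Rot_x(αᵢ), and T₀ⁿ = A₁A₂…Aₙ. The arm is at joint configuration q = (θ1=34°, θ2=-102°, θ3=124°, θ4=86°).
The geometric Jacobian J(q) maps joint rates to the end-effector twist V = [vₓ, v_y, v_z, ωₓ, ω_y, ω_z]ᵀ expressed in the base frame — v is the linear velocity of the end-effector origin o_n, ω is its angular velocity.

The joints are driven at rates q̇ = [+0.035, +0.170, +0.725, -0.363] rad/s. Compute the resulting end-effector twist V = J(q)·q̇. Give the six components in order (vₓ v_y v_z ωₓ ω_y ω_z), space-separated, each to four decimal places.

-0.2427 0.2790 0.0336 -0.1985 -0.3389 0.1103

o_n = [0.4448, -0.0682, 0.4045]
J₁: ẑ×o_n = [0.0682, 0.4448, -0.0000], ω = ẑ
J2: z=[0.5592, -0.8290, 0.0000] o=[0.4062, 0.2740, 0.0000] → [-0.3353, -0.2262, -0.1594, 0.5592, -0.8290, 0.0000]
J3: z=[-0.8109, -0.5470, 0.2079] o=[0.5541, -0.1088, -0.4304] → [-0.4651, 0.6543, -0.0926, -0.8109, -0.5470, 0.2079]
J4: z=[-0.8109, -0.5470, 0.2079] o=[0.7333, -0.3079, -0.2554] → [-0.4107, 0.4751, -0.3521, -0.8109, -0.5470, 0.2079]
V = J·q̇ = [-0.2427, 0.2790, 0.0336, -0.1985, -0.3389, 0.1103]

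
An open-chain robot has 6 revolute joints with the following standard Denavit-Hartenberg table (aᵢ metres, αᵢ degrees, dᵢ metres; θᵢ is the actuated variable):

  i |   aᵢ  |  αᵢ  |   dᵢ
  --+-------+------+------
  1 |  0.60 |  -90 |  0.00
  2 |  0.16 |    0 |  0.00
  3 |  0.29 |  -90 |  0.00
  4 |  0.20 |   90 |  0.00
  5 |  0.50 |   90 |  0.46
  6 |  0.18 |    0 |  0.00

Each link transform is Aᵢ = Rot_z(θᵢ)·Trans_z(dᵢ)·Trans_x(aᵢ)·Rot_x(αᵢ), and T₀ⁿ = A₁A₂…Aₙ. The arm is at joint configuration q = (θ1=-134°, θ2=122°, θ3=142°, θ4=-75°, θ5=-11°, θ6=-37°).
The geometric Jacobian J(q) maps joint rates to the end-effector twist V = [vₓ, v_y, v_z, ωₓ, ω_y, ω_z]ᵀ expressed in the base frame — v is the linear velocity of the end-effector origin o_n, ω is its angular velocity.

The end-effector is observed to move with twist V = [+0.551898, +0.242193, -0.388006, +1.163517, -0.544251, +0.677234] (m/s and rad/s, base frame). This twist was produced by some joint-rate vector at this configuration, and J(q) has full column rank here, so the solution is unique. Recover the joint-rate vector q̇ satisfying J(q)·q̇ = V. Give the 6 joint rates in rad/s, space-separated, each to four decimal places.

0.9110 0.8530 0.2480 -0.7540 0.2120 -0.3210

o_n = [0.3825, -0.8917, 0.0162]
J₁: ẑ×o_n = [0.8917, 0.3825, -0.0000], ω = ẑ
J2: z=[0.7193, -0.6947, 0.0000] o=[-0.4168, -0.4316, 0.0000] → [-0.0112, -0.0116, 0.2243, 0.7193, -0.6947, 0.0000]
J3: z=[0.7193, -0.6947, 0.0000] o=[-0.3579, -0.3706, -0.1357] → [-0.1055, -0.1093, 0.1395, 0.7193, -0.6947, 0.0000]
J4: z=[-0.6909, -0.7154, 0.1045] o=[-0.3368, -0.3488, 0.1527] → [0.1544, -0.0191, 0.8897, -0.6909, -0.7154, 0.1045]
J5: z=[0.1160, -0.2524, -0.9606] o=[-0.1941, -0.4791, 0.2042] → [-0.3489, -0.5321, 0.0977, 0.1160, -0.2524, -0.9606]
J6: z=[0.5420, 0.8266, -0.1517] o=[0.2754, -0.8468, -0.1213] → [0.1068, -0.0908, -0.1129, 0.5420, 0.8266, -0.1517]
q̇ = J⁺·V = [0.9110, 0.8530, 0.2480, -0.7540, 0.2120, -0.3210]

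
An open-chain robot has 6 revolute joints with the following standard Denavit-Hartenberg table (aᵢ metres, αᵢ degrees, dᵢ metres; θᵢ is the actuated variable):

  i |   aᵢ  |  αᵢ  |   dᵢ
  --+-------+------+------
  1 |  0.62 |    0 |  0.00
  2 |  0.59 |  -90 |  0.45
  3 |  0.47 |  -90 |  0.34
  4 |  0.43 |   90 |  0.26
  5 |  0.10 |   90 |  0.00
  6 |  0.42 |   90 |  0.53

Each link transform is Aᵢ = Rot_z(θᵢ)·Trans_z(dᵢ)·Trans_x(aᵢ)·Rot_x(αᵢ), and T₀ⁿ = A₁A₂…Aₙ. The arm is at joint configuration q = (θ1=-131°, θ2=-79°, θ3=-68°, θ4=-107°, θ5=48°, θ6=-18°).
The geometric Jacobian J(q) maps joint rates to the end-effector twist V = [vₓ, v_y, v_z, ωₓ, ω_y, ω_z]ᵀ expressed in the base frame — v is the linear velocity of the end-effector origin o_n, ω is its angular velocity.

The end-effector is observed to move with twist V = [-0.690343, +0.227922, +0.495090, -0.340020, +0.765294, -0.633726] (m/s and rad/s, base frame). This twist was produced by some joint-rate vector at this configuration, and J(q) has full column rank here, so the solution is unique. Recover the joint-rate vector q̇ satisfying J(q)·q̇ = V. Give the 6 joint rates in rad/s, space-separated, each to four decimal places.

-0.3070 0.3950 0.2140 0.3990 0.6040 -0.7460

o_n = [-1.9653, -1.2833, 0.5833]
J₁: ẑ×o_n = [1.2833, -1.9653, 0.0000], ω = ẑ
J2: z=[0.0000, 0.0000, 1.0000] o=[-0.4068, -0.4679, 0.0000] → [0.8153, -1.5586, 0.0000, 0.0000, 0.0000, 1.0000]
J3: z=[-0.5000, -0.8660, 0.0000] o=[-0.9177, -0.1729, 0.4500] → [-0.1155, 0.0667, -0.3521, -0.5000, -0.8660, 0.0000]
J4: z=[-0.8030, 0.4636, -0.3746] o=[-1.2402, -0.3793, 0.8858] → [-0.4788, 0.0288, 1.0620, -0.8030, 0.4636, -0.3746]
J5: z=[0.4564, 0.0741, -0.8867] o=[-1.6138, -0.6385, 0.6718] → [-0.5783, 0.3521, -0.2683, 0.4564, 0.0741, -0.8867]
J6: z=[0.2524, -0.9664, 0.0492] o=[-1.6991, -0.6631, 0.6258] → [0.0716, -0.0024, -0.4138, 0.2524, -0.9664, 0.0492]
q̇ = J⁺·V = [-0.3070, 0.3950, 0.2140, 0.3990, 0.6040, -0.7460]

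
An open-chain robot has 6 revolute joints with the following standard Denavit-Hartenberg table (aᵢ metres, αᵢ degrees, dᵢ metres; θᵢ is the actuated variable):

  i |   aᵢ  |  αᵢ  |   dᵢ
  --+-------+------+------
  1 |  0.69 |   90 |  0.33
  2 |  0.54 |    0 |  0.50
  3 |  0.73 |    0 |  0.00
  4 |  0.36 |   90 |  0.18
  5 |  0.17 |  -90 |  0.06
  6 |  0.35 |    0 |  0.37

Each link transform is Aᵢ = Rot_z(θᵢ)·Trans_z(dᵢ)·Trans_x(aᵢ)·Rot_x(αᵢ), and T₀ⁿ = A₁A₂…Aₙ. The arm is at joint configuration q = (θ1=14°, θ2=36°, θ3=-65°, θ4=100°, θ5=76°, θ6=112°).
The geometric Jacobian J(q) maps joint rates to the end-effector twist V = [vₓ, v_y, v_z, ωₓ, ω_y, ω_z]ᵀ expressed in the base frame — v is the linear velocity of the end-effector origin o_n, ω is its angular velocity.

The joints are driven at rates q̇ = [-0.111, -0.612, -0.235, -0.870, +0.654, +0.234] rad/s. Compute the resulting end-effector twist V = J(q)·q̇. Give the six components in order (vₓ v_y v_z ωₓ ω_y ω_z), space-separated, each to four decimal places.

o_n = [1.6688, -0.4159, 0.3894]
J₁: ẑ×o_n = [0.4159, 1.6688, -0.0000], ω = ẑ
J2: z=[0.2419, -0.9703, 0.0000] o=[0.6695, 0.1669, 0.3300] → [-0.0577, -0.0144, 0.8286, 0.2419, -0.9703, 0.0000]
J3: z=[0.2419, -0.9703, 0.0000] o=[1.2144, -0.2125, 0.6474] → [0.2503, 0.0624, 0.3918, 0.2419, -0.9703, 0.0000]
J4: z=[0.2419, -0.9703, 0.0000] o=[1.8339, -0.0581, 0.2935] → [-0.0931, -0.0232, -0.2467, 0.2419, -0.9703, 0.0000]
J5: z=[0.9174, 0.2287, -0.3256] o=[1.9911, -0.2044, 0.6339] → [-0.1248, 0.3292, -0.1203, 0.9174, 0.2287, -0.3256]
J6: z=[-0.2480, -0.3112, -0.9174] o=[2.0991, -0.3475, 0.6532] → [0.0193, 0.3293, -0.1169, -0.2480, -0.3112, -0.9174]
V = J·q̇ = [-0.0658, 0.1214, -0.4906, 0.1266, 1.7428, -0.5386]

-0.0658 0.1214 -0.4906 0.1266 1.7428 -0.5386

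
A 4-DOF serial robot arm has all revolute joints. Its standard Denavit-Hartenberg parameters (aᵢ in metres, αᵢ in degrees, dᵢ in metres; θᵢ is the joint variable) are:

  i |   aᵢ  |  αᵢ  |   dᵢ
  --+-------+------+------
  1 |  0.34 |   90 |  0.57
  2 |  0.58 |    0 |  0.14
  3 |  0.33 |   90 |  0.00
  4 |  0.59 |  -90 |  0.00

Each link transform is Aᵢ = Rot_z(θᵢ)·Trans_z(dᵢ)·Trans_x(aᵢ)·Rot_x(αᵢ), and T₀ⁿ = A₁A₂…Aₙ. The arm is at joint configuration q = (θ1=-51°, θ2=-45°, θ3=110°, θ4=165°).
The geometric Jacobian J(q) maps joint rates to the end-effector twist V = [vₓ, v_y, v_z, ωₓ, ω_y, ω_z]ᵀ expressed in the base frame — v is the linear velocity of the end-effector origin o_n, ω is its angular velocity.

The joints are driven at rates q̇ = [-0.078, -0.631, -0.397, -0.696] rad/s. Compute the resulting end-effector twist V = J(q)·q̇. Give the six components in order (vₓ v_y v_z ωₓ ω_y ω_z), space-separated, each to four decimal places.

-0.6372 0.0762 -0.0582 0.4019 1.1372 0.2161

o_n = [0.1808, -0.6884, -0.0575]
J₁: ẑ×o_n = [0.6884, 0.1808, -0.0000], ω = ẑ
J2: z=[-0.7771, -0.6293, 0.0000] o=[0.2140, -0.2642, 0.5700] → [0.3949, -0.4877, 0.3087, -0.7771, -0.6293, 0.0000]
J3: z=[-0.7771, -0.6293, 0.0000] o=[0.3633, -0.6711, 0.1599] → [0.1368, -0.1690, -0.1014, -0.7771, -0.6293, 0.0000]
J4: z=[0.5704, -0.7043, -0.4226] o=[0.4510, -0.7794, 0.4590] → [0.4023, 0.4088, -0.1384, 0.5704, -0.7043, -0.4226]
V = J·q̇ = [-0.6372, 0.0762, -0.0582, 0.4019, 1.1372, 0.2161]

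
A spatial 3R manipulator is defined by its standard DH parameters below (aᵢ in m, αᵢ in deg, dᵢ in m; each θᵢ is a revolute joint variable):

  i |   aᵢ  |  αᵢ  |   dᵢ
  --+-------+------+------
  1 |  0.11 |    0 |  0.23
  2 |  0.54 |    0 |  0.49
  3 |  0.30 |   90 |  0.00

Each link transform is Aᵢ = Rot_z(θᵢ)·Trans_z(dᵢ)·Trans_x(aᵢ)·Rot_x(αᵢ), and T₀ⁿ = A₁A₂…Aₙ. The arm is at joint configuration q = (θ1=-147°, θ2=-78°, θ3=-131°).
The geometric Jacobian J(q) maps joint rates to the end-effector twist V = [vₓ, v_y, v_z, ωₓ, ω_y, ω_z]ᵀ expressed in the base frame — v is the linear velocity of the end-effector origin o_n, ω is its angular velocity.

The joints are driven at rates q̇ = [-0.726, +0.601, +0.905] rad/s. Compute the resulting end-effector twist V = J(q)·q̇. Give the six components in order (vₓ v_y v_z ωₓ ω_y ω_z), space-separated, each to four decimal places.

-0.0121 0.3481 0.0000 0.0000 0.0000 0.7800

o_n = [-0.1748, 0.3429, 0.7200]
J₁: ẑ×o_n = [-0.3429, -0.1748, 0.0000], ω = ẑ
J2: z=[0.0000, 0.0000, 1.0000] o=[-0.0923, -0.0599, 0.2300] → [-0.4028, -0.0826, 0.0000, 0.0000, 0.0000, 1.0000]
J3: z=[0.0000, 0.0000, 1.0000] o=[-0.4741, 0.3219, 0.7200] → [-0.0209, 0.2993, 0.0000, 0.0000, 0.0000, 1.0000]
V = J·q̇ = [-0.0121, 0.3481, 0.0000, 0.0000, 0.0000, 0.7800]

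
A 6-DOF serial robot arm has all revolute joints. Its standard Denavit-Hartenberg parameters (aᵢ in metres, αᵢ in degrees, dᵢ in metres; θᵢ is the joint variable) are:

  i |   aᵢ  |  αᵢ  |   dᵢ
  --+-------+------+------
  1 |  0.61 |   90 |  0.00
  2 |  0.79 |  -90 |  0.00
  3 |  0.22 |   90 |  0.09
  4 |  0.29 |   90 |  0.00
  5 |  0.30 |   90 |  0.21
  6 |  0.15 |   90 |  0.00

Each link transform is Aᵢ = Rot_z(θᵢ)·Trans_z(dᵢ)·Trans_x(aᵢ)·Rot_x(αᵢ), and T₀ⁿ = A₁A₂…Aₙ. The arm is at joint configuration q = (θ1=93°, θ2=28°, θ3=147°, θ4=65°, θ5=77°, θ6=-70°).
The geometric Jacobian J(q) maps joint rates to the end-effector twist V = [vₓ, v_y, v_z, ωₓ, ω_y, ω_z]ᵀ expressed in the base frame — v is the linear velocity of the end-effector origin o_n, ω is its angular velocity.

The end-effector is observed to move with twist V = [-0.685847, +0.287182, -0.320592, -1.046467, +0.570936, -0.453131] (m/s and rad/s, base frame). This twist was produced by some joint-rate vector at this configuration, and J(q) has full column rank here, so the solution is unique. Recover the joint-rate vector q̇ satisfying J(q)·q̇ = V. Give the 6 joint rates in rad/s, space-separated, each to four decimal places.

o_n = [-0.5755, 0.9330, 0.6347]
J₁: ẑ×o_n = [-0.9330, -0.5755, 0.0000], ω = ẑ
J2: z=[0.9986, 0.0523, 0.0000] o=[-0.0319, 0.6092, 0.0000] → [0.0332, -0.6339, 0.3518, 0.9986, 0.0523, 0.0000]
J3: z=[0.0246, -0.4688, 0.8829] o=[-0.0684, 1.3057, 0.3709] → [0.2054, -0.4542, -0.2469, 0.0246, -0.4688, 0.8829]
J4: z=[-0.8627, 0.4363, 0.2557] o=[-0.1773, 1.0946, 0.3637] → [0.1596, 0.1320, 0.3131, -0.8627, 0.4363, 0.2557]
J5: z=[-0.4682, -0.4979, -0.7300] o=[-0.2328, 0.8772, 0.5475] → [-0.0027, 0.2910, -0.1968, -0.4682, -0.4979, -0.7300]
J6: z=[0.0078, -0.8284, 0.5601] o=[-0.5962, 0.8496, 0.5118] → [-0.1486, 0.0106, 0.0178, 0.0078, -0.8284, 0.5601]
q̇ = J⁺·V = [0.8080, -0.6990, -0.2680, 0.0250, 0.6680, -0.9700]

0.8080 -0.6990 -0.2680 0.0250 0.6680 -0.9700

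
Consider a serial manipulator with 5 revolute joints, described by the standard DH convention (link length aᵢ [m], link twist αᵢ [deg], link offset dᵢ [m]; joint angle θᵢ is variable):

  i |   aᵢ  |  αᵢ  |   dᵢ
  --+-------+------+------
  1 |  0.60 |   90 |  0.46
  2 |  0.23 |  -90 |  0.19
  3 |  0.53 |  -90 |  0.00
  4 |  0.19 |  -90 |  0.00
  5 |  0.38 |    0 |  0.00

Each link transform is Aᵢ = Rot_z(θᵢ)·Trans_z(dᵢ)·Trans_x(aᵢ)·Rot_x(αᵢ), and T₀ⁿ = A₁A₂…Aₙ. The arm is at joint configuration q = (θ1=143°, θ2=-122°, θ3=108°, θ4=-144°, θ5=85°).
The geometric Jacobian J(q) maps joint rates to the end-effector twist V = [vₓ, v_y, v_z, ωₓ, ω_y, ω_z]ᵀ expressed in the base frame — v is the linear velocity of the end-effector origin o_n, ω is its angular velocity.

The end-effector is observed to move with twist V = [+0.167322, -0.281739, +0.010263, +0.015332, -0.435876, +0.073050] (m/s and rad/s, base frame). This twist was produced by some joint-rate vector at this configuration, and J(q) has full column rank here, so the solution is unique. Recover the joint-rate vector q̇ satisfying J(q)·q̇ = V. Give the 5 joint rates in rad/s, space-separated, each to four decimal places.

0.4080 -0.1270 -0.1500 -0.4740 0.1170

o_n = [-0.5201, 0.0672, -0.0183]
J₁: ẑ×o_n = [-0.0672, -0.5201, 0.0000], ω = ẑ
J2: z=[0.6018, 0.7986, 0.0000] o=[-0.4792, 0.3611, 0.4600] → [-0.3820, 0.2878, -0.1442, 0.6018, 0.7986, 0.0000]
J3: z=[-0.6773, 0.5104, -0.5299] o=[-0.2675, 0.4395, 0.2649] → [-0.3419, -0.0580, 0.3811, -0.6773, 0.5104, -0.5299]
J4: z=[-0.2165, 0.5501, 0.8065] o=[-0.6402, 0.0892, 0.4038] → [-0.2145, 0.0054, -0.0613, -0.2165, 0.5501, 0.8065]
J5: z=[-0.9612, 0.0244, -0.2747] o=[-0.6077, 0.2478, 0.3044] → [-0.0575, -0.3342, 0.1715, -0.9612, 0.0244, -0.2747]
q̇ = J⁺·V = [0.4080, -0.1270, -0.1500, -0.4740, 0.1170]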